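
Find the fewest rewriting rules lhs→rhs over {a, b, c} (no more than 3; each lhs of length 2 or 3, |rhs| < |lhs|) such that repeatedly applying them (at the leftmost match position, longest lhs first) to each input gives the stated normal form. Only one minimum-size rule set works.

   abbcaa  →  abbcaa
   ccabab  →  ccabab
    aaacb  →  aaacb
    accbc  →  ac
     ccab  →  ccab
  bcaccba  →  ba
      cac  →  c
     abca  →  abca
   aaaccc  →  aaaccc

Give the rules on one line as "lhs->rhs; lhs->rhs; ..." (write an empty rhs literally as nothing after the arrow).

cac->c; ccb->

  | abbcaa
  | ccabab
  | aaacb
  | accbc => ac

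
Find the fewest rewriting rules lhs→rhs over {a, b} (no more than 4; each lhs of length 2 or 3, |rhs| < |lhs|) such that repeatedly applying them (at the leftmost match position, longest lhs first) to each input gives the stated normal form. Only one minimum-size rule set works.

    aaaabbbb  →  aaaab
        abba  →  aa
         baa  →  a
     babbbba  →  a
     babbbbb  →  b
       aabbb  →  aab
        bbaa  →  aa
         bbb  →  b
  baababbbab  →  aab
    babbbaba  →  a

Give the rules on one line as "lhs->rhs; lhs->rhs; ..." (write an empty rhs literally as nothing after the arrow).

  | aaaabbbb => aaaabbb => aaaabb => aaaab
  | abba => aa
  | baa => a
  | babbbba => bbbba => bbba => bba => a

ba->; bb->b; bba->a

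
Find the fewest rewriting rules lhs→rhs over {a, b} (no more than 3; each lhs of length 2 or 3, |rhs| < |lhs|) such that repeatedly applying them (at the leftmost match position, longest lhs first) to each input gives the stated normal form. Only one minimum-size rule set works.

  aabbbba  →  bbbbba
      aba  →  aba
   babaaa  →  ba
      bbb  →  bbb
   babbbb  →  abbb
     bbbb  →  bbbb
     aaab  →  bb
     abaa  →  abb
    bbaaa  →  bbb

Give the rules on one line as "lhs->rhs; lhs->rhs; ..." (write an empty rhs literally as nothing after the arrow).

  | aabbbba => bbbbba
  | aba
  | babaaa => aaaa => ba
  | bbb

aa->b; aaa->b; bab->a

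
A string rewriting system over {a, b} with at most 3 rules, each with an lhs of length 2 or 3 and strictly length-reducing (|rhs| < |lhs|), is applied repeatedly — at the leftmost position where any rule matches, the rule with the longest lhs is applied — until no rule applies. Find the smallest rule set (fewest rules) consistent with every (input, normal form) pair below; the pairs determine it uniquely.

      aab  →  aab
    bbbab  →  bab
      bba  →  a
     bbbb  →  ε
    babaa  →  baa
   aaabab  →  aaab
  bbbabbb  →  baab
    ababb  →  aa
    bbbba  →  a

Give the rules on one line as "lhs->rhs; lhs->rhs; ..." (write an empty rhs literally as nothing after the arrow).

aba->a; abb->aa; bb->

  | aab
  | bbbab => bab
  | bba => a
  | bbbb => bb => ε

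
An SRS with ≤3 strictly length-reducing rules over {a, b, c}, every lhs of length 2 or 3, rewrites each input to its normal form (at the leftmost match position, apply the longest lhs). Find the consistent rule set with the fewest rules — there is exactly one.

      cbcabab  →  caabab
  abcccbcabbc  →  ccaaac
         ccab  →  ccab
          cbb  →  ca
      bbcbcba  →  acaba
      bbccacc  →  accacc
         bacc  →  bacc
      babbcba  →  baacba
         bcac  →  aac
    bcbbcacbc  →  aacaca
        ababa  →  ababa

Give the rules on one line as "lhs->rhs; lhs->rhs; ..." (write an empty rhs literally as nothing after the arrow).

  | cbcabab => caabab
  | abcccbcabbc => ccbcabbc => ccaabbc => ccaaac
  | ccab
  | cbb => ca

abc->; bb->a; bc->a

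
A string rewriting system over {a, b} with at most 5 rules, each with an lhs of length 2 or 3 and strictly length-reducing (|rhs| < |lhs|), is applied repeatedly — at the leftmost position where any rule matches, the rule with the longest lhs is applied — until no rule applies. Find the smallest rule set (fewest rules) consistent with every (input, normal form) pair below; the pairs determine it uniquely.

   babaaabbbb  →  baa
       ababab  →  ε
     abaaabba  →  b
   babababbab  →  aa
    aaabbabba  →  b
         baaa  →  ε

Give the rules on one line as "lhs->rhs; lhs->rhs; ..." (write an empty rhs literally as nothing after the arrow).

  | babaaabbbb => aaaaabbbb => baabbbb => baabbb => baabb => baab => baa
  | ababab => aabab => aaab => bb => ε
  | abaaabba => aaaabba => babba => aaba => aaa => b
  | babababbab => aaababbab => bbabbab => abbab => abab => aab => aa

aaa->b; ab->a; bab->aa; bb->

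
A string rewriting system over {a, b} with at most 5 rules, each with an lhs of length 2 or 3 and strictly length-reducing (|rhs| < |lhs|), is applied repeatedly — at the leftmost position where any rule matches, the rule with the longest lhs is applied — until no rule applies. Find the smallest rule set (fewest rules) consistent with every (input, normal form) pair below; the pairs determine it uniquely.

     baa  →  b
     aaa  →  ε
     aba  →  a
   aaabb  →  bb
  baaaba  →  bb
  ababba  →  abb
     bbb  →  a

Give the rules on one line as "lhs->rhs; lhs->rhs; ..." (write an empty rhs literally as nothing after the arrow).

  | baa => ba => b
  | aaa => ε
  | aba => a
  | aaabb => bb

aaa->; aba->a; ba->b; bbb->a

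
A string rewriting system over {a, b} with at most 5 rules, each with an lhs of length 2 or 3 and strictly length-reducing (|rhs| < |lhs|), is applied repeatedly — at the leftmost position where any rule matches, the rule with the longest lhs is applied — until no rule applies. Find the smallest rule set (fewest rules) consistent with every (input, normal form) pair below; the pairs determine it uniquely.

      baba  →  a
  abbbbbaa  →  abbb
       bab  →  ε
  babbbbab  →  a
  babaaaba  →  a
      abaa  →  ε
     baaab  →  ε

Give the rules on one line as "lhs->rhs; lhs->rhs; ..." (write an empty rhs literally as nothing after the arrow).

  | baba => aaa => a
  | abbbbbaa => abbbba => abbb
  | bab => aa => ε
  | babbbbab => aabbbab => bbab => baa => a

aa->; aab->; ba->; bab->aa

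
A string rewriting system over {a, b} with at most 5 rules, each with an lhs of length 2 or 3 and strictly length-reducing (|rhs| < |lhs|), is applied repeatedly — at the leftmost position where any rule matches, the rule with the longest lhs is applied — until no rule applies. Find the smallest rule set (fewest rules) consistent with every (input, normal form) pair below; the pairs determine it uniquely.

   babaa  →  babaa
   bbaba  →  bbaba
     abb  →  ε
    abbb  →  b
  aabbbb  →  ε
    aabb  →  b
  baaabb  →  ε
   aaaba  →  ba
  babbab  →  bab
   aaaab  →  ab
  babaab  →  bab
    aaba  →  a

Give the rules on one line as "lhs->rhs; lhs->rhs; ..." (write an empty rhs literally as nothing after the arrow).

  | babaa
  | bbaba
  | abb => ε
  | abbb => b

aaa->; aab->; abb->; bbb->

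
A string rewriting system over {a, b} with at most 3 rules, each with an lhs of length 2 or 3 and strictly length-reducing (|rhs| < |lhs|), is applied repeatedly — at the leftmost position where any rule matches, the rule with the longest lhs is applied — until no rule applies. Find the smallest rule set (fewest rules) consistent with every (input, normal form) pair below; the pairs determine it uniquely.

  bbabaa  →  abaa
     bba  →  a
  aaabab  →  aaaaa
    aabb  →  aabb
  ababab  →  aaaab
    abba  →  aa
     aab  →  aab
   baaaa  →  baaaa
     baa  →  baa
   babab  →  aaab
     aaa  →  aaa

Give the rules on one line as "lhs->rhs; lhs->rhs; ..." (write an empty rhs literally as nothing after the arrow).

bab->aa; bba->a

  | bbabaa => abaa
  | bba => a
  | aaabab => aaaaa
  | aabb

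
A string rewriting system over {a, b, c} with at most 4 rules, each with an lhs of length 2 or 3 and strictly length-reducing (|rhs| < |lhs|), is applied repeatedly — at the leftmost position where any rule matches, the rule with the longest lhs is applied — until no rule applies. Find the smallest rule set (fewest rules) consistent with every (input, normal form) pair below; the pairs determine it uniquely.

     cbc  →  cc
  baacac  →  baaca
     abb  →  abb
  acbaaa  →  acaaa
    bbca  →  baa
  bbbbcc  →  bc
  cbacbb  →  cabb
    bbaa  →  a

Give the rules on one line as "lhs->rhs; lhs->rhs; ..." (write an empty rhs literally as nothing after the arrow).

bba->; bbc->ba; cac->ca; cb->c

  | cbc => cc
  | baacac => baaca
  | abb
  | acbaaa => acaaa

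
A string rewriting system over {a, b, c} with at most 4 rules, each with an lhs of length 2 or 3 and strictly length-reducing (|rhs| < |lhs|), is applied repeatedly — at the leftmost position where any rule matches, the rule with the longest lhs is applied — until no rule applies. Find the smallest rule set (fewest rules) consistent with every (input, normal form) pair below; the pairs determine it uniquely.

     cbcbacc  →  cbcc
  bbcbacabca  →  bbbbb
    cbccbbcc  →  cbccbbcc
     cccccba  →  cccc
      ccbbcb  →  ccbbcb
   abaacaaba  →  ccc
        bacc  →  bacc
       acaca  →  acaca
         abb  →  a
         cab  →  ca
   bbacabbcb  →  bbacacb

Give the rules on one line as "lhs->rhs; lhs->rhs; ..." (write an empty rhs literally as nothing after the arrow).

  | cbcbacc => cbcc
  | bbcbacabca => bbcabca => bbbbca => bbbbb
  | cbccbbcc
  | cccccba => cccc

aaa->c; ab->a; bca->bb; cba->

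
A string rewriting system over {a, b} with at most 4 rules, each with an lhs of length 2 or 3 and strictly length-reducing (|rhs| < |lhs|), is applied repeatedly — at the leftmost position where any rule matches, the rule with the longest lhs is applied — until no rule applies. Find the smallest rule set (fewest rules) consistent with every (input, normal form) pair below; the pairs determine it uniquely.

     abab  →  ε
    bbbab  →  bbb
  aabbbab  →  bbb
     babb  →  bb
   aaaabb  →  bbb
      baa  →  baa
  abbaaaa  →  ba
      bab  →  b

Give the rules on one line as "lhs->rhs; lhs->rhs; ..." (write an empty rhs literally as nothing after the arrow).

  | abab => ab => ε
  | bbbab => bbb
  | aabbbab => bbbab => bbb
  | babb => bb

aaa->ba; aab->b; ab->; bba->b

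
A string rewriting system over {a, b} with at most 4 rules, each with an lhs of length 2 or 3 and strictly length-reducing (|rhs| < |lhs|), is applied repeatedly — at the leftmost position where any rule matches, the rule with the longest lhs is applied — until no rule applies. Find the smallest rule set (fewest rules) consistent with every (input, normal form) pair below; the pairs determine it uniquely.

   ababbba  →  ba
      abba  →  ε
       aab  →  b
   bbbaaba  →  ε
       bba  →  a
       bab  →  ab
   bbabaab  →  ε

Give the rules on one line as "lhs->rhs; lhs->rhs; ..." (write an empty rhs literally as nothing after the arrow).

aa->; baa->ab; bab->ab; bb->

  | ababbba => aabbba => bbba => ba
  | abba => aa => ε
  | aab => b
  | bbbaaba => baaba => abba => aa => ε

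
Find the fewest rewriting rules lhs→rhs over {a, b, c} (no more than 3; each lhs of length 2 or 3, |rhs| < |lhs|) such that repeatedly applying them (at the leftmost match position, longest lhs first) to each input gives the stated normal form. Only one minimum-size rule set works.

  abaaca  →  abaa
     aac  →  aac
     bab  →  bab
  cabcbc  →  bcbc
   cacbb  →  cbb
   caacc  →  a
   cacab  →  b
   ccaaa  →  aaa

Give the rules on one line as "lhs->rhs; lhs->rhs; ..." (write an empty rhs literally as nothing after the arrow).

  | abaaca => abaa
  | aac
  | bab
  | cabcbc => bcbc

ca->; cc->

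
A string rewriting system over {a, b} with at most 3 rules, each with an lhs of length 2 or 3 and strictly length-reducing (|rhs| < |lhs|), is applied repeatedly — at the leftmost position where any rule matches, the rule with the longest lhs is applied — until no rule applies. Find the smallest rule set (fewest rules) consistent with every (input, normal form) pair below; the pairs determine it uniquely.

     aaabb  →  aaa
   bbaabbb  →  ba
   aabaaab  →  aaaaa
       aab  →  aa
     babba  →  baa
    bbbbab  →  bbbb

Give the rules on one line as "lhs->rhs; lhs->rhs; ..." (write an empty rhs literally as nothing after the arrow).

  | aaabb => aaab => aaa
  | bbaabbb => babbb => babb => bab => ba
  | aabaaab => aaaaab => aaaaa
  | aab => aa

ab->a; bba->b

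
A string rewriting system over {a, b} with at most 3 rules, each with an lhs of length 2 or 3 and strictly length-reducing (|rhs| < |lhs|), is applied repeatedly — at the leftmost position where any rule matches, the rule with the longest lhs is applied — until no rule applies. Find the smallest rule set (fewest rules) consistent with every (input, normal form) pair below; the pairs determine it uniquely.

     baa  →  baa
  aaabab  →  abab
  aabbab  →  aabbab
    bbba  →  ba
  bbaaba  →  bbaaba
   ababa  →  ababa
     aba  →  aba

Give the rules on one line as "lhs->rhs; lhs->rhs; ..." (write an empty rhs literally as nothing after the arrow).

  | baa
  | aaabab => abab
  | aabbab
  | bbba => ba

aaa->a; bbb->b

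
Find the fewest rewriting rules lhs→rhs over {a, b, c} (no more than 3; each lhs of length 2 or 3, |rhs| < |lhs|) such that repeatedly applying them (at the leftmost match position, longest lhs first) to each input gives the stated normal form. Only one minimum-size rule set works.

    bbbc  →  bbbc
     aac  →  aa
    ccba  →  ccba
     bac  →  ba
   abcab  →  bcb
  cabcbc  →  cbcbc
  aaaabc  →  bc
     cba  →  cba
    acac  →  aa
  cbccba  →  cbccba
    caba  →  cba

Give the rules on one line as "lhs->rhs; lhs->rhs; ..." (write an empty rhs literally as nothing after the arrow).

ab->b; ac->a

  | bbbc
  | aac => aa
  | ccba
  | bac => ba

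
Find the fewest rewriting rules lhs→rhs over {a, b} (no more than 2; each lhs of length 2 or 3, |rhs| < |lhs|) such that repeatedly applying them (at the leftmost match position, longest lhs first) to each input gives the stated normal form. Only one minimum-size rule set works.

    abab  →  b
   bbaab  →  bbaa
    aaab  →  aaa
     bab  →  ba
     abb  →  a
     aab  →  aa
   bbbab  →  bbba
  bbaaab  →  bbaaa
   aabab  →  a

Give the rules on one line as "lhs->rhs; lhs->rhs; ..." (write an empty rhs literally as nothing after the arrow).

  | abab => b
  | bbaab => bbaa
  | aaab => aaa
  | bab => ba

ab->a; aba->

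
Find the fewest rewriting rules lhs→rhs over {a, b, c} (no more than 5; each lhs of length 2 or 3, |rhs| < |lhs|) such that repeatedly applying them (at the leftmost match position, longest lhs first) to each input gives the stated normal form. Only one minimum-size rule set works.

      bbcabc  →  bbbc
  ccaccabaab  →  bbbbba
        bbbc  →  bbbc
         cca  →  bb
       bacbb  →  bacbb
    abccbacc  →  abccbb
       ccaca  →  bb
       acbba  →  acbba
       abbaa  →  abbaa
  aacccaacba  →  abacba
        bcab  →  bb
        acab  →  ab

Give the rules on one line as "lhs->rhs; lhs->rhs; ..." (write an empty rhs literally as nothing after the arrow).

aab->a; acc->b; ca->; cca->bb

  | bbcabc => bbbc
  | ccaccabaab => bbccabaab => bbbbbaab => bbbbba
  | bbbc
  | cca => bb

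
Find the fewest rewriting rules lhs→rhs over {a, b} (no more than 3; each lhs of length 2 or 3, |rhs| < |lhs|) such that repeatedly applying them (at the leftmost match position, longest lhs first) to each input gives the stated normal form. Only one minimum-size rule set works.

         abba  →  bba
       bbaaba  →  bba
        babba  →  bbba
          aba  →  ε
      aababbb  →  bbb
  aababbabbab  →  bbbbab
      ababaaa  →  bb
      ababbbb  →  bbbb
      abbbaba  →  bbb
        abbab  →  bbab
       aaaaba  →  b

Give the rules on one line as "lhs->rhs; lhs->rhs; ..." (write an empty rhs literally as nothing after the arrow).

aaa->b; aba->; abb->bb

  | abba => bba
  | bbaaba => bba
  | babba => bbba
  | aba => ε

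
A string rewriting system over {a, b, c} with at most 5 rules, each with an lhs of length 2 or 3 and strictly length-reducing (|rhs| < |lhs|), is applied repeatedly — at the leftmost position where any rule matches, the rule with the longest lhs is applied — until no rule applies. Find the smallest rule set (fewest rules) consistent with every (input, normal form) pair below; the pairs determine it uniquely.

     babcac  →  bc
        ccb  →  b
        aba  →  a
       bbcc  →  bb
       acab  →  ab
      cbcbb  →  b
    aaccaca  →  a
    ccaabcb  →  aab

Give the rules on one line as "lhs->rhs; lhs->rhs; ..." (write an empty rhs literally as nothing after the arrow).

ac->; ba->; cb->; cc->

  | babcac => bcac => bc
  | ccb => b
  | aba => a
  | bbcc => bb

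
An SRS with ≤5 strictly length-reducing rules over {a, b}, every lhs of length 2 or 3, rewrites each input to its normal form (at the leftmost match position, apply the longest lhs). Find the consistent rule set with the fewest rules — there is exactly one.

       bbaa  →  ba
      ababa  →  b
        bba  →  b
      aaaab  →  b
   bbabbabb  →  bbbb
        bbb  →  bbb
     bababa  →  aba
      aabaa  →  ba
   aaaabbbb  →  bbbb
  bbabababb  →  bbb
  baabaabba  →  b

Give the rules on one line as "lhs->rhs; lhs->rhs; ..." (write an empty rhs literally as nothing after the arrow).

aa->b; baa->; bab->; bba->b

  | bbaa => ba
  | ababa => aa => b
  | bba => b
  | aaaab => baab => b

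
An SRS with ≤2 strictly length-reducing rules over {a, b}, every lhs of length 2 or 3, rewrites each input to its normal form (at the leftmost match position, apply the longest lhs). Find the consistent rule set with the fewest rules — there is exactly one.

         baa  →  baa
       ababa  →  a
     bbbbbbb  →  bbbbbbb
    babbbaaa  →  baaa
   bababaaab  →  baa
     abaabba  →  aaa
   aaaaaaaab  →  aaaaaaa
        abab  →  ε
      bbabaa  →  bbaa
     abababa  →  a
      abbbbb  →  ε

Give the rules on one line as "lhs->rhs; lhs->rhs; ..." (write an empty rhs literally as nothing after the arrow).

ab->; abb->a

  | baa
  | ababa => aba => a
  | bbbbbbb
  | babbbaaa => babaaa => baaa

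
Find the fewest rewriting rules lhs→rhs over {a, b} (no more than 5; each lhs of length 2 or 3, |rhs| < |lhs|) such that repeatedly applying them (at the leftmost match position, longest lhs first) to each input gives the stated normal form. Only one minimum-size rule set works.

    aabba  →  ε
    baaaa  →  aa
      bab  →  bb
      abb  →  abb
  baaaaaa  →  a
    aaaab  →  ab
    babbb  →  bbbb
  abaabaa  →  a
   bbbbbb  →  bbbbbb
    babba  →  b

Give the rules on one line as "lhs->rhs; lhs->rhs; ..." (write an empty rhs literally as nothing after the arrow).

aaa->; ba->b; baa->; bba->a

  | aabba => aaa => ε
  | baaaa => aa
  | bab => bb
  | abb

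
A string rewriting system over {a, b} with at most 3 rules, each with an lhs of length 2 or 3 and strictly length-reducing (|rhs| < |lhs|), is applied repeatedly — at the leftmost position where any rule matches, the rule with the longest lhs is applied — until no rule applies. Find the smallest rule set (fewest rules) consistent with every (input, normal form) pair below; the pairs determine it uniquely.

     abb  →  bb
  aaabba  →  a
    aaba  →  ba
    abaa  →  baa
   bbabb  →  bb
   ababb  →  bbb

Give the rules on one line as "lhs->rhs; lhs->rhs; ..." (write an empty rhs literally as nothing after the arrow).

ab->b; bba->a

  | abb => bb
  | aaabba => aabba => abba => bba => a
  | aaba => aba => ba
  | abaa => baa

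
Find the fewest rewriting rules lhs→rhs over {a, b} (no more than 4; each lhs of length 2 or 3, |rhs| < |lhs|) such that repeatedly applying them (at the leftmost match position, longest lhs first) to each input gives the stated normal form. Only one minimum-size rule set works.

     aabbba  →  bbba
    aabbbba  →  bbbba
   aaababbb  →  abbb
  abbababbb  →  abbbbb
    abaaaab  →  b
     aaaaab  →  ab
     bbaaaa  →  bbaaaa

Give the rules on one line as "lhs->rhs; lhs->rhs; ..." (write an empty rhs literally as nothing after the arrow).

aab->b; aba->a; bab->ba

  | aabbba => bbba
  | aabbbba => bbbba
  | aaababbb => ababbb => abbb
  | abbababbb => abbaabbb => abbbbb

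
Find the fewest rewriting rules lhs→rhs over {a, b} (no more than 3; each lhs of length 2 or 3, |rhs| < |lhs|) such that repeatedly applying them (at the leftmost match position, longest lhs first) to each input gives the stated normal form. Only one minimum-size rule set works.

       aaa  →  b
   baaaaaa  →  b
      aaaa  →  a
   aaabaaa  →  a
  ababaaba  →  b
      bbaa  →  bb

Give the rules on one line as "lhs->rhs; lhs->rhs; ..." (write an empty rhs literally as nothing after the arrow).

  | aaa => b
  | baaaaaa => baaaa => baa => b
  | aaaa => ba => a
  | aaabaaa => bbaaa => bba => ba => a

aaa->b; ba->a; baa->b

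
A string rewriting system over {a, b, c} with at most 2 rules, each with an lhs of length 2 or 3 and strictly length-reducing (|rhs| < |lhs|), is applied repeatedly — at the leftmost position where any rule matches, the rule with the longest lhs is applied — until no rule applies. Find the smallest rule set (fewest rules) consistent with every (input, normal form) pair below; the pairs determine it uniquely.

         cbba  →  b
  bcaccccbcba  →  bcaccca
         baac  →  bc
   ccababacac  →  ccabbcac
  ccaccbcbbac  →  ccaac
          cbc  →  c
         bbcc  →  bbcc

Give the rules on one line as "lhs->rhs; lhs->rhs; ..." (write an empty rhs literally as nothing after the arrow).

ba->b; cb->

  | cbba => ba => b
  | bcaccccbcba => bcaccccba => bcaccca
  | baac => bac => bc
  | ccababacac => ccabbacac => ccabbcac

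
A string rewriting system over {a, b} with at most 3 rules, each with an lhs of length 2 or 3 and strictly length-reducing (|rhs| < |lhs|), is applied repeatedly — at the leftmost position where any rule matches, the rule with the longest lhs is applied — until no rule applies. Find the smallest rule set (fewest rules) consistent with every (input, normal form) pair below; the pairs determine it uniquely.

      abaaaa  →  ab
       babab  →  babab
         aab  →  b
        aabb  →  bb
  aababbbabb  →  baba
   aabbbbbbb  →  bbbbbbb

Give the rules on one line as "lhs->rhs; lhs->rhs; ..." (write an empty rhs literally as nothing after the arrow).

aa->; abb->a

  | abaaaa => abaa => ab
  | babab
  | aab => b
  | aabb => bb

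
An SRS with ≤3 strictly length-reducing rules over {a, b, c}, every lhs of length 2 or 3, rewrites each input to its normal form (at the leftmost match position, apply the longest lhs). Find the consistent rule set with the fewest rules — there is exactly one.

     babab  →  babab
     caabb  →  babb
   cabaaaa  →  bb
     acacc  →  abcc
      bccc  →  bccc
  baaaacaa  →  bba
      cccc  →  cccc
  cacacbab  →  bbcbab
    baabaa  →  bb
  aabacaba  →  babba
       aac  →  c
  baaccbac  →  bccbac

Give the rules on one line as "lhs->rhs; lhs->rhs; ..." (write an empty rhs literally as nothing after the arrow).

aa->; ca->b

  | babab
  | caabb => babb
  | cabaaaa => bbaaaa => bbaa => bb
  | acacc => abcc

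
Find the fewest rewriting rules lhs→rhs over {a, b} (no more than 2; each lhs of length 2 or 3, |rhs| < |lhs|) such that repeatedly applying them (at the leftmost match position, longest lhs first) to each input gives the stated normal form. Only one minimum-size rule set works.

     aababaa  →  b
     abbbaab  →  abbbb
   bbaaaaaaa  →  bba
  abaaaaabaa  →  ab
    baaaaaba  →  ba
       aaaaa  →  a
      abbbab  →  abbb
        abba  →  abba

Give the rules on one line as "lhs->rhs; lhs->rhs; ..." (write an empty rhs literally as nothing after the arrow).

aa->; bab->b

  | aababaa => babaa => baa => b
  | abbbaab => abbbb
  | bbaaaaaaa => bbaaaaa => bbaaa => bba
  | abaaaaabaa => abaaabaa => ababaa => abaa => ab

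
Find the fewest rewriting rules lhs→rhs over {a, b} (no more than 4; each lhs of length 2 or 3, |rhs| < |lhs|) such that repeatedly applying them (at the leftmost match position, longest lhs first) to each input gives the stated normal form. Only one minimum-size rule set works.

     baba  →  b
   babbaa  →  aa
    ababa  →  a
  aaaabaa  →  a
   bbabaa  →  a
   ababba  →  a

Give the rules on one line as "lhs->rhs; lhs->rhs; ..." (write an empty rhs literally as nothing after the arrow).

  | baba => aba => b
  | babbaa => abbaa => baa => aa
  | ababa => bba => ba => a
  | aaaabaa => aaaba => aab => a

ab->; aba->b; ba->a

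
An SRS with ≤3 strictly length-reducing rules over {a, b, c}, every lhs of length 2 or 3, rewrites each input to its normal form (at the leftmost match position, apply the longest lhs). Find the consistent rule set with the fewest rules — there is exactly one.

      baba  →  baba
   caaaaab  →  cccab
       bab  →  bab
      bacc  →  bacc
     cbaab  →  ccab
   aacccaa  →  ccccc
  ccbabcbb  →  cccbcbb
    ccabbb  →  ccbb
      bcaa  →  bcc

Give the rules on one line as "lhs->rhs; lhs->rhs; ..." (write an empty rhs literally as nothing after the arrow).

aa->c; abb->b; cba->cc

  | baba
  | caaaaab => ccaaab => cccab
  | bab
  | bacc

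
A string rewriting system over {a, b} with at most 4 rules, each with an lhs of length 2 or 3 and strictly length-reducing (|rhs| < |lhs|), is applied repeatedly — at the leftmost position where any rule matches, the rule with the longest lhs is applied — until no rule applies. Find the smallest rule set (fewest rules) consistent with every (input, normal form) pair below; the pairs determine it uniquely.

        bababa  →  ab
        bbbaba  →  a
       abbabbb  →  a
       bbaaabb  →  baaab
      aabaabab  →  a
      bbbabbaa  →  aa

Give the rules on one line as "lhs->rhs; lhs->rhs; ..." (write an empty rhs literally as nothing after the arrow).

aba->b; bab->a; bb->b; bbb->ba

  | bababa => aaba => ab
  | bbbaba => baaba => bab => a
  | abbabbb => ababbb => bbbb => bab => a
  | bbaaabb => baaabb => baaab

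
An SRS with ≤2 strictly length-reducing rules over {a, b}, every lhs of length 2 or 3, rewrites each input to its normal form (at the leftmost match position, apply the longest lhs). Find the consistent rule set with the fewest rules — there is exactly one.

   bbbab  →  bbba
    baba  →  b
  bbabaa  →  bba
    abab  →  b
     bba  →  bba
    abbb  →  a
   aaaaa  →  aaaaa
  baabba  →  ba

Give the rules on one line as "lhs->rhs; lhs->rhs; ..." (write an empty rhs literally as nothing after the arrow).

  | bbbab => bbba
  | baba => b
  | bbabaa => bba
  | abab => b

ab->a; aba->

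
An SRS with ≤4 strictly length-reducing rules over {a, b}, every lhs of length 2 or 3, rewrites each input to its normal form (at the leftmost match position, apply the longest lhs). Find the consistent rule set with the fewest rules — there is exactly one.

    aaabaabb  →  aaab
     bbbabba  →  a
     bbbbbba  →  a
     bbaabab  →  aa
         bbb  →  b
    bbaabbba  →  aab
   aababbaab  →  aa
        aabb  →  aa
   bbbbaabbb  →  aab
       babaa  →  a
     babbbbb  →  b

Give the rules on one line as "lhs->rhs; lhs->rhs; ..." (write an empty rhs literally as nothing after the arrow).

aba->ab; ba->; bb->

  | aaabaabb => aaababb => aaabbb => aaab
  | bbbabba => babba => bba => a
  | bbbbbba => bbbba => bba => a
  | bbaabab => aabab => aabb => aa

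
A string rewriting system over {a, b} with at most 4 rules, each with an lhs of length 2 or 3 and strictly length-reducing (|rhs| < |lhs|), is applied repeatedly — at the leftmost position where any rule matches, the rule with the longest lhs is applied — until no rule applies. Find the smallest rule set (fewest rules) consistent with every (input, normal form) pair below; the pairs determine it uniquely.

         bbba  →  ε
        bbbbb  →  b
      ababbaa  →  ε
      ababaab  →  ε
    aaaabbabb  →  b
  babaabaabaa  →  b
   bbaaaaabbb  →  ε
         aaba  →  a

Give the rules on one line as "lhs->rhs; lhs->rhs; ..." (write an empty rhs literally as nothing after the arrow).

aa->b; ba->; bb->

  | bbba => ba => ε
  | bbbbb => bbb => b
  | ababbaa => abbaa => aaa => ba => ε
  | ababaab => abaab => aab => bb => ε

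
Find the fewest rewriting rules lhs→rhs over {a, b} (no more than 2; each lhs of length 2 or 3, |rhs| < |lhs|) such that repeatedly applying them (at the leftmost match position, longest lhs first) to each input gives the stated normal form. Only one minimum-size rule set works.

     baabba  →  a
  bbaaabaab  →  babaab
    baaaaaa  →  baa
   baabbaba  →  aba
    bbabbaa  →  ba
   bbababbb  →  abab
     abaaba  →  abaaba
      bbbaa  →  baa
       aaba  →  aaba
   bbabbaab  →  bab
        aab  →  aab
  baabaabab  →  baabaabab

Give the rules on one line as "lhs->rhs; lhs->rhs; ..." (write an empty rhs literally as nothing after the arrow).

aaa->ba; bb->

  | baabba => baaa => bba => a
  | bbaaabaab => aaabaab => babaab
  | baaaaaa => bbaaaa => aaaa => baa
  | baabbaba => baaaba => bbaba => aba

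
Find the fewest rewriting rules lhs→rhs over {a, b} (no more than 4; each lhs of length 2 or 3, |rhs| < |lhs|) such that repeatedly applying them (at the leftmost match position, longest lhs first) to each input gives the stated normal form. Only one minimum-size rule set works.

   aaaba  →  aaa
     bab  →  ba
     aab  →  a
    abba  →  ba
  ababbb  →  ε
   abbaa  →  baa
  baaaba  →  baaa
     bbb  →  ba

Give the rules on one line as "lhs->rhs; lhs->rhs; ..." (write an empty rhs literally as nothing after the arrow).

  | aaaba => aaa
  | bab => ba
  | aab => a
  | abba => ba

ab->; bab->ba; bb->; bbb->ba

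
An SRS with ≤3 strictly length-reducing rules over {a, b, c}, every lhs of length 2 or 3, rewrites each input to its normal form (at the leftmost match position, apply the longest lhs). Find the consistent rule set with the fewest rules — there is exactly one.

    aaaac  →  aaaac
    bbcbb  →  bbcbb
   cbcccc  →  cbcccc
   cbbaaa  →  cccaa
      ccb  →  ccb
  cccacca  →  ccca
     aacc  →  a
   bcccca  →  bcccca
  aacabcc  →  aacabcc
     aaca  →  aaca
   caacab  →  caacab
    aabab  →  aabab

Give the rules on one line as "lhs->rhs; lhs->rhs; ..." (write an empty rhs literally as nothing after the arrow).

  | aaaac
  | bbcbb
  | cbcccc
  | cbbaaa => cccaa

acc->; bba->cc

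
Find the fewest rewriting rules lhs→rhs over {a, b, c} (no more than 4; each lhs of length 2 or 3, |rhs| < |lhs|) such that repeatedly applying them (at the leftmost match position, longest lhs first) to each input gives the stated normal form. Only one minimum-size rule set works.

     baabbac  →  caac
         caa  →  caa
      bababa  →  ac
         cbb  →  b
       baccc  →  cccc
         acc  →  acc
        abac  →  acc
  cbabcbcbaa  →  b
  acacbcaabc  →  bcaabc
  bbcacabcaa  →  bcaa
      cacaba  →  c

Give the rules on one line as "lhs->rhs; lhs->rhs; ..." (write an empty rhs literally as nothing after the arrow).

  | baabbac => cabbac => caac
  | caa
  | bababa => cbaba => aba => ac
  | cbb => b

aca->b; ba->c; bb->; cb->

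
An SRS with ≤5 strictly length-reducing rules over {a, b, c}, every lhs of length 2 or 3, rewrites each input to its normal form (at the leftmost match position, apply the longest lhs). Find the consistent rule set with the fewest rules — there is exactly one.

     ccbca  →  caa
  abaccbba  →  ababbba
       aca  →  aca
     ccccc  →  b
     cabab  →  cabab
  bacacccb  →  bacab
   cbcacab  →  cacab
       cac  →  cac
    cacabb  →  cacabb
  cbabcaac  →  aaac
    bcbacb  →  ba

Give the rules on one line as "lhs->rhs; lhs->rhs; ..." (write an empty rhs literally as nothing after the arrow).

  | ccbca => bbca => caa
  | abaccbba => ababbba
  | aca
  | ccccc => bccc => cc => b

bbc->ca; bc->; cb->; cc->b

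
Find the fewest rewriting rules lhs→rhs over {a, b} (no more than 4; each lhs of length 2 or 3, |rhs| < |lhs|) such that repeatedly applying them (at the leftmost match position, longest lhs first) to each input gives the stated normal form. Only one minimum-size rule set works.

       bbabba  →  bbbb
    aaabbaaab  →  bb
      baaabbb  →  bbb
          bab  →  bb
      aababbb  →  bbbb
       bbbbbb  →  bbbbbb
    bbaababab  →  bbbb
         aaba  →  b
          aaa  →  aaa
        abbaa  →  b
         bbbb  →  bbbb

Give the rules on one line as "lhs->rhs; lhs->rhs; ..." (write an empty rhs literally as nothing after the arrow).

  | bbabba => bbbba => bbbb
  | aaabbaaab => aabbaaab => abbaaab => bbaaab => bab => bb
  | baaabbb => abbb => bbb
  | bab => bb

ab->b; ba->b; baa->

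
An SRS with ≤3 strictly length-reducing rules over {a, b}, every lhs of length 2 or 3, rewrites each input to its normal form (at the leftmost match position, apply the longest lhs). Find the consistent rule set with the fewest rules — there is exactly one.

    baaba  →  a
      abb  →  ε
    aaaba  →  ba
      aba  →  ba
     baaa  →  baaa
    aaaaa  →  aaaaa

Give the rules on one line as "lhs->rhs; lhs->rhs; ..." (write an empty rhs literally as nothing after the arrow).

  | baaba => baba => bba => a
  | abb => bb => ε
  | aaaba => aaba => aba => ba
  | aba => ba

ab->b; bb->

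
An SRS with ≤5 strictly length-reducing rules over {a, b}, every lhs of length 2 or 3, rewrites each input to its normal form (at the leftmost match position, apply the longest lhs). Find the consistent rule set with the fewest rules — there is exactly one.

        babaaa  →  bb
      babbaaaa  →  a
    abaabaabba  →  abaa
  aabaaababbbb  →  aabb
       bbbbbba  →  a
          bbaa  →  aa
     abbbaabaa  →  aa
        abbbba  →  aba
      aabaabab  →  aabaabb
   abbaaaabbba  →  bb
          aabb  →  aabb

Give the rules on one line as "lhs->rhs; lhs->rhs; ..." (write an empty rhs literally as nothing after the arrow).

aaa->bb; bab->bb; bba->a; bbb->

  | babaaa => bbaaa => aaa => bb
  | babbaaaa => bbbaaaa => aaaa => bba => a
  | abaabaabba => abaabaaa => abaabbb => abaa
  | aabaaababbbb => aabbbbabbbb => aababbbb => aabbbbb => aabb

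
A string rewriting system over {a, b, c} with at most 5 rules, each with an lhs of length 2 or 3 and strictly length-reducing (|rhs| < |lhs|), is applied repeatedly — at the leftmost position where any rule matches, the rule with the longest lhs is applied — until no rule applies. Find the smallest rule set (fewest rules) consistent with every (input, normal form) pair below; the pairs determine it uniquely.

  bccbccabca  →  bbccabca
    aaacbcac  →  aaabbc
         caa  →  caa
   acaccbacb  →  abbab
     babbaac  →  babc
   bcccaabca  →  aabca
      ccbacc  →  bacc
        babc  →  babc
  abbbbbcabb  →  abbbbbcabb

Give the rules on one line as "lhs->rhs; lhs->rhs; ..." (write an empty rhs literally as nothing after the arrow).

baa->; cac->bc; cb->b; ccc->aa

  | bccbccabca => bcbccabca => bbccabca
  | aaacbcac => aaabcac => aaabbc
  | caa
  | acaccbacb => abccbacb => abcbacb => abbacb => abbab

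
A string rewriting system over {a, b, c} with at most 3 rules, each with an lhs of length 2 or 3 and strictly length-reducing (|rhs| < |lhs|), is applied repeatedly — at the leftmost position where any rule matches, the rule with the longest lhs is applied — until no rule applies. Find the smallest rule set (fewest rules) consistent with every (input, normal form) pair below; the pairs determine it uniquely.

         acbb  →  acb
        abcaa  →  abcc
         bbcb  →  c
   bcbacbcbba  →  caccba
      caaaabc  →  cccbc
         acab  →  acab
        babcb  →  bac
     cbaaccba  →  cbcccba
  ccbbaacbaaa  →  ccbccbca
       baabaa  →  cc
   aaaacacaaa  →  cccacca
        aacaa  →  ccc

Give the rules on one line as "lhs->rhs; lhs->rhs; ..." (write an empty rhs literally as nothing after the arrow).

  | acbb => acb
  | abcaa => abcc
  | bbcb => bcb => c
  | bcbacbcbba => cacbcbba => caccba

aa->c; bb->b; bcb->c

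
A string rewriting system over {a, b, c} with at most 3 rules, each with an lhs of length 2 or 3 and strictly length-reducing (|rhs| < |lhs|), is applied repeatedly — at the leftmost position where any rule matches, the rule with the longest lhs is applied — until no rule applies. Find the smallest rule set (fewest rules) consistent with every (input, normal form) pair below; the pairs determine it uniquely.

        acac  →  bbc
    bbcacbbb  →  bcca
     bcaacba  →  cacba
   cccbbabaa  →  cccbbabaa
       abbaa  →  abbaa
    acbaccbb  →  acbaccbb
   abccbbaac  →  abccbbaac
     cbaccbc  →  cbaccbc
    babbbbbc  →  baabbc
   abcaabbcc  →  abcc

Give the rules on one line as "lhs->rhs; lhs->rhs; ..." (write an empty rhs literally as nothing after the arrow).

  | acac => bbc
  | bbcacbbb => bccbbb => bcca
  | bcaacba => cacba
  | cccbbabaa

aca->bb; bbb->a; bca->c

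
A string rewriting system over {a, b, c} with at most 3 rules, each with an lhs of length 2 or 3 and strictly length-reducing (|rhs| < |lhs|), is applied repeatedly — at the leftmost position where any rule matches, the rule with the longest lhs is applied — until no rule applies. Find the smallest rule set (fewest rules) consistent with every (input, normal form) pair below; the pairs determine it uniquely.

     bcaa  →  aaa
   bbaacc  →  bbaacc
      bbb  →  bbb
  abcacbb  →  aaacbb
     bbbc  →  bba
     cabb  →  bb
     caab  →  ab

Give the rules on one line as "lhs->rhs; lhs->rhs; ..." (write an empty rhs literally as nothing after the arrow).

bc->a; ca->

  | bcaa => aaa
  | bbaacc
  | bbb
  | abcacbb => aaacbb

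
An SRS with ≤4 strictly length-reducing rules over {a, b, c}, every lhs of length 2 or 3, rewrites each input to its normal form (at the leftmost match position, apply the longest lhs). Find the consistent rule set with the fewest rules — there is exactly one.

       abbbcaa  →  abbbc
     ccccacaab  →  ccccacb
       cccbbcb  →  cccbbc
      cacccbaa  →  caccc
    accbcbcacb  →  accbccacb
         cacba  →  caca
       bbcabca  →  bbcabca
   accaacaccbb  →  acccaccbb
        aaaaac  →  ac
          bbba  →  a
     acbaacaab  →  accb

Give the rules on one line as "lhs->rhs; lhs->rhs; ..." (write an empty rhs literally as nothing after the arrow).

aa->; ba->a; bcb->bc

  | abbbcaa => abbbc
  | ccccacaab => ccccacb
  | cccbbcb => cccbbc
  | cacccbaa => cacccaa => caccc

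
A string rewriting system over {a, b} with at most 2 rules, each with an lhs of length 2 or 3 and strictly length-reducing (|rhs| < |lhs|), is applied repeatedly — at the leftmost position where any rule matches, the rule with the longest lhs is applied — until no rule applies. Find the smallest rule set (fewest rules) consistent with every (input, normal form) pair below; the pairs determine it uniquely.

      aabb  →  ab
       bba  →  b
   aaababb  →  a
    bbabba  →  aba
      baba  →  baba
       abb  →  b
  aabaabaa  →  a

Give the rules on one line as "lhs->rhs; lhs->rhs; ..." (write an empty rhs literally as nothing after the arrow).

aa->b; bb->a

  | aabb => bbb => ab
  | bba => aa => b
  | aaababb => bababb => babaa => babb => baa => bb => a
  | bbabba => aabba => bbba => aba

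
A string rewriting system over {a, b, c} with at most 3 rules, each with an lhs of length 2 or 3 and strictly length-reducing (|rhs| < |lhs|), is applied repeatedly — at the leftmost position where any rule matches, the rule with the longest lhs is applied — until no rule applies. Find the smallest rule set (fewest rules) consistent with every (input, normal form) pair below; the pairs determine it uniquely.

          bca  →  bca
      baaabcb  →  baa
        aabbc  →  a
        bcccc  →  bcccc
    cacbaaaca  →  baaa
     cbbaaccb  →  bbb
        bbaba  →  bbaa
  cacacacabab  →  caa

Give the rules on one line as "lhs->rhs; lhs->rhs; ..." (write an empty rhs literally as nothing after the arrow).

  | bca
  | baaabcb => baaacb => baab => baa
  | aabbc => aabc => aac => a
  | bcccc

ab->a; ac->; cb->b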